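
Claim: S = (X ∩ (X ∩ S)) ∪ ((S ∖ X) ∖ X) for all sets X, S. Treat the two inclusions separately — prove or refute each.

(⟹) Let x ∈ S. Then either x ∈ S and x ∉ X; or x ∈ X ∩ S. In each case x ∈ (X ∩ (X ∩ S)) ∪ ((S ∖ X) ∖ X), so S ⊆ (X ∩ (X ∩ S)) ∪ ((S ∖ X) ∖ X).

(⟸) Let x ∈ (X ∩ (X ∩ S)) ∪ ((S ∖ X) ∖ X). Then either x ∈ S and x ∉ X; or x ∈ X ∩ S. In each case x ∈ S, so (X ∩ (X ∩ S)) ∪ ((S ∖ X) ∖ X) ⊆ S.

Both inclusions hold; the sets are equal.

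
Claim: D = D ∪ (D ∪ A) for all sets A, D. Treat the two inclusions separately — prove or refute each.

Only the forward inclusion holds.

Reverse inclusion. This inclusion fails. Take A = {1}, D = ∅; then 1 ∈ D ∪ (D ∪ A) but 1 ∉ D.

Forward inclusion. Let x ∈ D. Then either x ∈ D and x ∉ A; or x ∈ A ∩ D. In each case x ∈ D ∪ (D ∪ A), so D ⊆ D ∪ (D ∪ A).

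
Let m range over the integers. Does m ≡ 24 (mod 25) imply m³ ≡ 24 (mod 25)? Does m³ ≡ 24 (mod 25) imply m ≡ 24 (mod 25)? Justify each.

(⇒) Suppose m ≡ 24 (mod 25). Write m = 25j + 24. Then (25j + 24)³ = 15625j³ + 45000j² + 43200j + 13824 = 25(625j³ + 1800j² + 1728j + 552) + 24, so m³ ≡ 24 (mod 25).

(⇐) Conversely, suppose m³ ≡ 24 (mod 25). The only residue r in {0, …, 24} with r³ ≡ 24 (mod 25) is r = 24, so m ≡ 24 (mod 25).

Both directions hold.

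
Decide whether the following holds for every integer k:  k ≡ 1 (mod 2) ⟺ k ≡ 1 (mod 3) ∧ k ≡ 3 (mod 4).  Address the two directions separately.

(⇐) If k ≡ 1 (mod 3) and k ≡ 3 (mod 4), then by the Chinese remainder theorem k ≡ 7 (mod 12). Since 7 ≡ 1 (mod 2) and 2 ∣ 12, we get k ≡ 1 (mod 2).

(⇒) This fails: k = 1 gives 1 ≡ 1 (mod 2) but 1 ≡ 1 (mod 4), so the conjunction on the right does not hold.

Not equivalent: only (⇐) holds.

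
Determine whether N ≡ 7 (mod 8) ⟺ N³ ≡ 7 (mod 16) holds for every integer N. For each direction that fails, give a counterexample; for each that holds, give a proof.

(⇒) This fails: take N = 15. Then 15 ≡ 7 (mod 8), but 15³ = 3375 ≡ 15 (mod 16), not 7.

(⇐) Conversely, the residues r modulo 16 with r³ ≡ 7 (mod 16) are exactly {7}, and each is ≡ 7 (mod 8).

Only the converse holds.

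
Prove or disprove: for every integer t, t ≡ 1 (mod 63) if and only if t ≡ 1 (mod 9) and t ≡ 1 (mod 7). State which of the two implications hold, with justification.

Both directions hold.

(⟹) Suppose t ≡ 1 (mod 63); write t = 63j + 1. Since 9 ∣ 63, reducing mod 9 gives t ≡ 1 (mod 9); since 7 ∣ 63, reducing mod 7 gives t ≡ 1 (mod 7).

(⟸) Conversely, if t ≡ 1 (mod 9) and t ≡ 1 (mod 7), then by the Chinese remainder theorem t ≡ 1 (mod 63). This is exactly t ≡ 1 (mod 63).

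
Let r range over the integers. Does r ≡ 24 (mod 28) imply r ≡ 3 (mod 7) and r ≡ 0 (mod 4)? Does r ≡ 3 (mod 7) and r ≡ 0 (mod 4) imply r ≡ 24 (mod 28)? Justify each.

Forward direction. Suppose r ≡ 24 (mod 28); write r = 28j + 24. Since 7 ∣ 28, reducing mod 7 gives r ≡ 24 ≡ 3 (mod 7); since 4 ∣ 28, reducing mod 4 gives r ≡ 24 ≡ 0 (mod 4).

Converse. If r ≡ 3 (mod 7) and r ≡ 0 (mod 4), then by the Chinese remainder theorem r ≡ 24 (mod 28). This is exactly r ≡ 24 (mod 28).

Both implications hold.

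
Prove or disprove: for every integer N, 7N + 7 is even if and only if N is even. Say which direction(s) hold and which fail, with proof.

Neither direction holds.

(⇒) This fails: N = 3 gives 7N + 7 = 28, which is even, but 3 is odd, not even.

(⇐) This also fails: N = 0 is even, but 7N + 7 = 7 is odd, not even.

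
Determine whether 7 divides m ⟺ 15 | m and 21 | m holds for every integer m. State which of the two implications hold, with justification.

Only the converse holds.

(⇒) This fails: take m = 7. Certainly 7 ∣ 7, but 15 ∤ 7.

(⇐) Suppose 15 ∣ m and 21 ∣ m. Any common multiple of 15 and 21 is a multiple of their lcm; here lcm(15, 21) = 15·21/gcd(15, 21) = 315/3 = 105, so 105 ∣ m. Since 7 ∣ 105, it follows that 7 ∣ m.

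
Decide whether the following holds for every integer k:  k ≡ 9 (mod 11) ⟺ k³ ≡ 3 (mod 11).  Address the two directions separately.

(⇒) Suppose k ≡ 9 (mod 11). Write k = 11j + 9. Then (11j + 9)³ = 1331j³ + 3267j² + 2673j + 729 = 11(121j³ + 297j² + 243j + 66) + 3, so k³ ≡ 3 (mod 11).

(⇐) Conversely, suppose k³ ≡ 3 (mod 11). The only residue r in {0, …, 10} with r³ ≡ 3 (mod 11) is r = 9, so k ≡ 9 (mod 11).

The biconditional holds.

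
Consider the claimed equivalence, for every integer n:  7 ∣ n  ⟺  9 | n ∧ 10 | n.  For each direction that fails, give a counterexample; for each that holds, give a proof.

(→) This fails: take n = 7. Certainly 7 ∣ 7, but 9 ∤ 7.

(←) This fails: take n = 90. Both 9 ∣ 90 and 10 ∣ 90, yet 90 is not a multiple of 7 (since 90 = 12·7 + 6), so 7 ∤ 90.

Both directions fail.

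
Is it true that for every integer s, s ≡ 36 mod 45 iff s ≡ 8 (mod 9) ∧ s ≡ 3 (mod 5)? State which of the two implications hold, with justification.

(→) This fails: s = 36 gives 36 ≡ 36 (mod 45) but 36 ≡ 0 (mod 9), so the conjunction on the right does not hold.

(←) This fails: s = 8 satisfies both congruences on the right (8 ≡ 8 mod 9 and 8 ≡ 3 mod 5) yet 8 ≡ 8 (mod 45), not 36.

Neither direction holds.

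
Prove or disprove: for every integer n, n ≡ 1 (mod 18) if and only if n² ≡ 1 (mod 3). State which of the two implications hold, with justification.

(⇒) holds; (⇐) fails.

[⇒] Suppose n ≡ 1 (mod 18). Then n² ≡ 1² = 1 (mod 18), and since 3 ∣ 18, also n² ≡ 1 (mod 3).

[⇐] This fails: take n = 2. Then 2² = 4 ≡ 1 (mod 3), yet 2 ≡ 2 (mod 18), not 1.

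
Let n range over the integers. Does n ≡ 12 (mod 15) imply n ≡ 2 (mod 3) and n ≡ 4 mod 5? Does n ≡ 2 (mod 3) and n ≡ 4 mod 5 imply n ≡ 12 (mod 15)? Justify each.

(⇒) fails and (⇐) fails.

Forward direction. This fails: n = 12 gives 12 ≡ 12 (mod 15) but 12 ≡ 0 (mod 3), so the conjunction on the right does not hold.

Converse. This fails: n = 14 satisfies both congruences on the right (14 ≡ 2 mod 3 and 14 ≡ 4 mod 5) yet 14 ≡ 14 (mod 15), not 12.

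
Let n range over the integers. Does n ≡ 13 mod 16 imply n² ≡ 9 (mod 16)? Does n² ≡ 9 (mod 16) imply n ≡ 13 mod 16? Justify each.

[⇒] Suppose n ≡ 13 mod 16. Write n = 16j + 13. Then (16j + 13)² = 256j² + 416j + 169 = 16(16j² + 26j + 10) + 9, so n² ≡ 9 (mod 16).

[⇐] This fails: take n = 3. Then 3² = 9 ≡ 9 (mod 16), yet 3 ≡ 3 (mod 16), not 13.

Only the forward implication holds.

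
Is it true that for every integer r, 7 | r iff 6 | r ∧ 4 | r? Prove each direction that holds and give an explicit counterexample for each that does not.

Forward direction. This fails: take r = 7. Certainly 7 ∣ 7, but 6 ∤ 7.

Converse. This fails: take r = 12. Both 6 ∣ 12 and 4 ∣ 12, yet 12 is not a multiple of 7 (since 12 = 1·7 + 5), so 7 ∤ 12.

(⇒) fails and (⇐) fails.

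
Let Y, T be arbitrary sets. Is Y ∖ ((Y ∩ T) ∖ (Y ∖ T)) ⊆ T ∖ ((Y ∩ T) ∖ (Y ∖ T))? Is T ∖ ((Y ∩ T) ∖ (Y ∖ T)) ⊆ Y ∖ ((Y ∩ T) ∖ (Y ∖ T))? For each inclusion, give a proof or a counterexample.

(⊆) This inclusion fails. Take Y = {1}, T = ∅; then 1 ∈ Y ∖ ((Y ∩ T) ∖ (Y ∖ T)) but 1 ∉ T ∖ ((Y ∩ T) ∖ (Y ∖ T)).

(⊇) This inclusion fails. Take Y = ∅, T = {1}; then 1 ∈ T ∖ ((Y ∩ T) ∖ (Y ∖ T)) but 1 ∉ Y ∖ ((Y ∩ T) ∖ (Y ∖ T)).

Both inclusions fail.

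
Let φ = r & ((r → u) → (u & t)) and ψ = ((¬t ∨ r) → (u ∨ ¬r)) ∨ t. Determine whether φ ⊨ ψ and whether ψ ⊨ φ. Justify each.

Neither implication holds.

[⇒] This fails. Under u = F, t = F, r = T, the left side is true but the right side is false.

[⇐] This fails. Under u = F, t = F, r = F, the left side is false but the right side is true.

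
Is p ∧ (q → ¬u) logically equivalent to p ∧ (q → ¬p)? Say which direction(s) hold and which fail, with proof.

The forward direction fails; the converse holds.

(⟹) This fails. Under q = T, p = T, u = F, the left side is true but the right side is false.

(⟸) Assume the antecedent. If q is true, the antecedent cannot hold. If q is false, the antecedent forces (q = F, p = T, u = F) or (q = F, p = T, u = T), and p ∧ (q → ¬u) holds there. Either way p ∧ (q → ¬u) holds.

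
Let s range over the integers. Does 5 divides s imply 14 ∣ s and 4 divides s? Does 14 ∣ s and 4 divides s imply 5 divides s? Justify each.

(⇒) This fails: take s = 5. Certainly 5 ∣ 5, but 14 ∤ 5.

(⇐) This fails: take s = 28. Both 14 ∣ 28 and 4 ∣ 28, yet 28 is not a multiple of 5 (since 28 = 5·5 + 3), so 5 ∤ 28.

Neither direction holds.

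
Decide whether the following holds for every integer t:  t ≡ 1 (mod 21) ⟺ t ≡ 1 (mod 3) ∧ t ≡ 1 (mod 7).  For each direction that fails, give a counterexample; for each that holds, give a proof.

(→) Suppose t ≡ 1 (mod 21); write t = 21j + 1. Since 3 ∣ 21, reducing mod 3 gives t ≡ 1 (mod 3); since 7 ∣ 21, reducing mod 7 gives t ≡ 1 (mod 7).

(←) Conversely, if t ≡ 1 (mod 3) and t ≡ 1 (mod 7), then by the Chinese remainder theorem t ≡ 1 (mod 21). This is exactly t ≡ 1 (mod 21).

The biconditional holds.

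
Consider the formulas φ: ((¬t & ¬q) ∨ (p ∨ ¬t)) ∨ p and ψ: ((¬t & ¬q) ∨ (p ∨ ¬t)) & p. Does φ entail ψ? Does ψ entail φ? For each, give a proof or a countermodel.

(←) Assume the antecedent. If t is true, the antecedent forces (t = T, q = F, p = T) or (t = T, q = T, p = T), and ((¬t & ¬q) ∨ (p ∨ ¬t)) ∨ p holds there. If t is false, ((¬t & ¬q) ∨ (p ∨ ¬t)) ∨ p reduces to true regardless of the other variables. Either way ((¬t & ¬q) ∨ (p ∨ ¬t)) ∨ p holds.

(→) This fails. Under t = F, q = F, p = F, the left side is true but the right side is false.

Not equivalent: only (⇐) holds.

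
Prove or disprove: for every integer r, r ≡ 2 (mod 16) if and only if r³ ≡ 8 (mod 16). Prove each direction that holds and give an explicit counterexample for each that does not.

Not equivalent: only (⇒) holds.

(→) Suppose r ≡ 2 (mod 16). Write r = 16j + 2. Then (16j + 2)³ = 4096j³ + 1536j² + 192j + 8 = 16(256j³ + 96j² + 12j) + 8, so r³ ≡ 8 (mod 16).

(←) This fails: take r = 6. Then 6³ = 216 ≡ 8 (mod 16), yet 6 ≡ 6 (mod 16), not 2.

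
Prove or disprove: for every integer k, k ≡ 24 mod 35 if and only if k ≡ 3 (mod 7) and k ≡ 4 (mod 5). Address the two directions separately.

Both implications hold.

(⇒) Suppose k ≡ 24 (mod 35); write k = 35j + 24. Since 7 ∣ 35, reducing mod 7 gives k ≡ 24 ≡ 3 (mod 7); since 5 ∣ 35, reducing mod 5 gives k ≡ 24 ≡ 4 (mod 5).

(⇐) Conversely, if k ≡ 3 (mod 7) and k ≡ 4 (mod 5), then by the Chinese remainder theorem k ≡ 24 (mod 35). This is exactly k ≡ 24 (mod 35).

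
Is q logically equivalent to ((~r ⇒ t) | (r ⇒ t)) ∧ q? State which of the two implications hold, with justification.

Both implications hold.

Forward direction. Assume the antecedent. If q is true, ((~r ⇒ t) | (r ⇒ t)) ∧ q reduces to true regardless of the other variables. If q is false, the antecedent cannot hold. Either way ((~r ⇒ t) | (r ⇒ t)) ∧ q holds.

Converse. Assume the antecedent. If q is true, q reduces to true regardless of the other variables. If q is false, the antecedent cannot hold. Either way q holds.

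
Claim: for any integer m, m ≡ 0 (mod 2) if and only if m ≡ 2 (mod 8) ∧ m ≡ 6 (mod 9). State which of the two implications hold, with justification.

(⟸) If m ≡ 2 (mod 8) and m ≡ 6 (mod 9), then by the Chinese remainder theorem m ≡ 42 (mod 72). Since 42 ≡ 0 (mod 2) and 2 ∣ 72, we get m ≡ 0 (mod 2).

(⟹) This fails: m = 0 gives 0 ≡ 0 (mod 2) but 0 ≡ 0 (mod 8), so the conjunction on the right does not hold.

The forward direction fails; the converse holds.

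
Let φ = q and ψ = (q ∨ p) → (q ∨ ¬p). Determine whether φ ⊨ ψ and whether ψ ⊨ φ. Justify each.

(⇒) holds; (⇐) fails.

(⟹) Assume the antecedent. If q is true, (q ∨ p) → (q ∨ ¬p) reduces to true regardless of the other variables. If q is false, the antecedent cannot hold. Either way (q ∨ p) → (q ∨ ¬p) holds.

(⟸) This fails. Under q = F, p = F, the left side is false but the right side is true.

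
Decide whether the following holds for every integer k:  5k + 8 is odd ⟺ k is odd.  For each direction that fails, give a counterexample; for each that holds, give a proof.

Converse. Suppose k is odd; write k = 2j + 1. Then 5k + 8 = 5·(2j + 1) + 8 = 2·5j + 13, which is odd.

Forward direction. Suppose 5k + 8 is odd. Since 5 is odd, 5k and k have the same parity, so 5k + 8 ≡ k + 8 (mod 2). As 8 is even, 5k + 8 is odd exactly when k is odd. Thus k is odd.

Both implications hold.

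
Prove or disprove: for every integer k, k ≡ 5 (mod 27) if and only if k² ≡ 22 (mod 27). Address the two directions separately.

Neither implication holds.

Forward direction. This fails: take k = 5. Then 5 ≡ 5 (mod 27), but 5² = 25 ≡ 25 (mod 27), not 22.

Converse. This fails: take k = 7. Then 7² = 49 ≡ 22 (mod 27), yet 7 ≡ 7 (mod 27), not 5.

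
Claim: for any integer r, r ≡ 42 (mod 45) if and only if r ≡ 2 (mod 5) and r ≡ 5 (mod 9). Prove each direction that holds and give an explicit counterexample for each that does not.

Neither implication holds.

(→) This fails: r = 42 gives 42 ≡ 42 (mod 45) but 42 ≡ 6 (mod 9), so the conjunction on the right does not hold.

(←) This fails: r = 32 satisfies both congruences on the right (32 ≡ 2 mod 5 and 32 ≡ 5 mod 9) yet 32 ≡ 32 (mod 45), not 42.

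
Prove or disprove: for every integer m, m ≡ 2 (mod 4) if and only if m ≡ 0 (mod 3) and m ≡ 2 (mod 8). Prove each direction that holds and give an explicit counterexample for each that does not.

Not equivalent: only (⇐) holds.

(⟸) If m ≡ 0 (mod 3) and m ≡ 2 (mod 8), then by the Chinese remainder theorem m ≡ 18 (mod 24). Since 18 ≡ 2 (mod 4) and 4 ∣ 24, we get m ≡ 2 (mod 4).

(⟹) This fails: m = 2 gives 2 ≡ 2 (mod 4) but 2 ≡ 2 (mod 3), so the conjunction on the right does not hold.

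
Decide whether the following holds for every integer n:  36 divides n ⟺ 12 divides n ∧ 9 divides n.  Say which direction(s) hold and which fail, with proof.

Both directions hold; the statement is true.

Forward direction. If 36 ∣ n, write n = 36q. Since 36 = 3·12, n = 12·(3q), so 12 ∣ n; and since 36 = 4·9, n = 9·(4q), so 9 ∣ n.

Converse. Suppose 12 ∣ n and 9 ∣ n. Any common multiple of 12 and 9 is a multiple of their lcm; here lcm(12, 9) = 12·9/gcd(12, 9) = 108/3 = 36, so 36 ∣ n.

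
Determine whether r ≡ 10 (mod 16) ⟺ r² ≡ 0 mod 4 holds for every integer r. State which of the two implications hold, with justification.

The forward direction holds; the converse fails.

[⇒] Suppose r ≡ 10 (mod 16). Then r² ≡ 10² = 100 (mod 16), and since 4 ∣ 16, also r² ≡ 0 (mod 4).

[⇐] This fails: take r = 0. Then 0² = 0 ≡ 0 (mod 4), yet 0 ≡ 0 (mod 16), not 10.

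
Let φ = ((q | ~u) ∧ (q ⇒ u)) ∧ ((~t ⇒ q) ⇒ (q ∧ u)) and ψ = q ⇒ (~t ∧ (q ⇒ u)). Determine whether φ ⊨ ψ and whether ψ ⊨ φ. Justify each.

Both directions fail.

(→) This fails. Under u = T, t = T, q = T, the left side is true but the right side is false.

(←) This fails. Under u = T, t = F, q = F, the left side is false but the right side is true.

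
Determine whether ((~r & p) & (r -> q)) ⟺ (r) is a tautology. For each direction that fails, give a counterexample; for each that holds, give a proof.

Neither implication holds.

[⇒] This fails. Under q = F, r = F, p = T, the left side is true but the right side is false.

[⇐] This fails. Under q = F, r = T, p = F, the left side is false but the right side is true.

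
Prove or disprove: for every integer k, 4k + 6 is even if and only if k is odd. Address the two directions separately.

(→) This fails: take k = 4. Then 4k + 6 = 22, which is even, yet k = 4 is even, not odd.

(←) Suppose k is odd. Since 4 is even, 4k is even for every k, so 4k + 6 has the same parity as 6, which is even. Hence 4k + 6 is even.

Only the reverse direction holds.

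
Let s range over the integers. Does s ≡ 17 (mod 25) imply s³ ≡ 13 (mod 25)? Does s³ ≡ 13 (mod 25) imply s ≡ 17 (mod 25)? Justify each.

Both directions hold; the statement is true.

[⇒] Suppose s ≡ 17 (mod 25). Write s = 25j + 17. Then (25j + 17)³ = 15625j³ + 31875j² + 21675j + 4913 = 25(625j³ + 1275j² + 867j + 196) + 13, so s³ ≡ 13 (mod 25).

[⇐] Conversely, suppose s³ ≡ 13 (mod 25). The only residue r in {0, …, 24} with r³ ≡ 13 (mod 25) is r = 17, so s ≡ 17 (mod 25).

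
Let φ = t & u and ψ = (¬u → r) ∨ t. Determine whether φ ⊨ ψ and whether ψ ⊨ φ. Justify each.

Only the forward direction holds.

Forward direction. Assume the antecedent. If u is true, (¬u → r) ∨ t reduces to true regardless of the other variables. If u is false, the antecedent cannot hold. Either way (¬u → r) ∨ t holds.

Converse. This fails. Under u = T, t = F, r = F, the left side is false but the right side is true.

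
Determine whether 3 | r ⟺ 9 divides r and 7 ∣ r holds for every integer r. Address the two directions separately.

Only the reverse direction holds.

(→) This fails: take r = 3. Certainly 3 ∣ 3, but 9 ∤ 3.

(←) Suppose 9 ∣ r and 7 ∣ r. Any common multiple of 9 and 7 is a multiple of their lcm; here gcd(9, 7) = 1, so lcm(9, 7) = 9·7 = 63, so 63 ∣ r. Since 3 ∣ 63, it follows that 3 ∣ r.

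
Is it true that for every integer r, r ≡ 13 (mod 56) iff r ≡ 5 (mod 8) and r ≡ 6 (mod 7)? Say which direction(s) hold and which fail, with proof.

(→) Suppose r ≡ 13 (mod 56); write r = 56j + 13. Since 8 ∣ 56, reducing mod 8 gives r ≡ 13 ≡ 5 (mod 8); since 7 ∣ 56, reducing mod 7 gives r ≡ 13 ≡ 6 (mod 7).

(←) Conversely, if r ≡ 5 (mod 8) and r ≡ 6 (mod 7), then by the Chinese remainder theorem r ≡ 13 (mod 56). This is exactly r ≡ 13 (mod 56).

The biconditional holds.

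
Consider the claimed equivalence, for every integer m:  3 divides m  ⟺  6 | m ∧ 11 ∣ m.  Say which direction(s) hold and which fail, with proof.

Only the converse holds.

[⇒] This fails: take m = 3. Certainly 3 ∣ 3, but 6 ∤ 3.

[⇐] Suppose 6 ∣ m and 11 ∣ m. Any common multiple of 6 and 11 is a multiple of their lcm; here gcd(6, 11) = 1, so lcm(6, 11) = 6·11 = 66, so 66 ∣ m. Since 3 ∣ 66, it follows that 3 ∣ m.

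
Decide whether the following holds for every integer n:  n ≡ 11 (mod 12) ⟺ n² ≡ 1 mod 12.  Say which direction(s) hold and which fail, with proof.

[⇒] Suppose n ≡ 11 (mod 12). Write n = 12j + 11. Then (12j + 11)² = 144j² + 264j + 121 = 12(12j² + 22j + 10) + 1, so n² ≡ 1 (mod 12).

[⇐] This fails: take n = 1. Then 1² = 1 ≡ 1 (mod 12), yet 1 ≡ 1 (mod 12), not 11.

Only the forward implication holds.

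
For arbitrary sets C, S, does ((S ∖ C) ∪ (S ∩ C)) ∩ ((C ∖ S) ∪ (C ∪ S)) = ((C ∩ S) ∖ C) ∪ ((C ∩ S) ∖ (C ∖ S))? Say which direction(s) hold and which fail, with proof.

(⊇) Let x ∈ ((C ∩ S) ∖ C) ∪ ((C ∩ S) ∖ (C ∖ S)). Then x ∈ C ∩ S, from which x ∈ ((S ∖ C) ∪ (S ∩ C)) ∩ ((C ∖ S) ∪ (C ∪ S)).

(⊆) This inclusion fails. Take C = ∅, S = {1}; then 1 ∈ ((S ∖ C) ∪ (S ∩ C)) ∩ ((C ∖ S) ∪ (C ∪ S)) but 1 ∉ ((C ∩ S) ∖ C) ∪ ((C ∩ S) ∖ (C ∖ S)).

The sets are not equal: only the reverse inclusion holds.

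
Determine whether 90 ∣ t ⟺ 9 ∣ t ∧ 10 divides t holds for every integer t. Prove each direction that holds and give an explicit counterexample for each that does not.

Forward direction. If 90 ∣ t, write t = 90q. Since 90 = 10·9, t = 9·(10q), so 9 ∣ t; and since 90 = 9·10, t = 10·(9q), so 10 ∣ t.

Converse. Suppose 9 ∣ t and 10 ∣ t. Any common multiple of 9 and 10 is a multiple of their lcm; here gcd(9, 10) = 1, so lcm(9, 10) = 9·10 = 90, so 90 ∣ t.

Both directions hold.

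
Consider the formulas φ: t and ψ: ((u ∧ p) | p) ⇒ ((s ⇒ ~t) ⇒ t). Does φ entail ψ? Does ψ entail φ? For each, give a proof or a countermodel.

[⇒] Assume the antecedent. If t is true, ((u ∧ p) | p) ⇒ ((s ⇒ ~t) ⇒ t) reduces to true regardless of the other variables. If t is false, the antecedent cannot hold. Either way ((u ∧ p) | p) ⇒ ((s ⇒ ~t) ⇒ t) holds.

[⇐] This fails. Under u = F, p = F, s = F, t = F, the left side is false but the right side is true.

(⇒) holds; (⇐) fails.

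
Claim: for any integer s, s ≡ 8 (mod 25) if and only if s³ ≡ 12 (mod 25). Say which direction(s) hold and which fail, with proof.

(⟹) Suppose s ≡ 8 (mod 25). Write s = 25j + 8. Then (25j + 8)³ = 15625j³ + 15000j² + 4800j + 512 = 25(625j³ + 600j² + 192j + 20) + 12, so s³ ≡ 12 (mod 25).

(⟸) Conversely, suppose s³ ≡ 12 (mod 25). The only residue r in {0, …, 24} with r³ ≡ 12 (mod 25) is r = 8, so s ≡ 8 (mod 25).

The biconditional holds.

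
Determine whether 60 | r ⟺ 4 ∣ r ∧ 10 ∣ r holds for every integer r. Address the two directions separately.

Not equivalent: only (⇒) holds.

(⇒) If 60 ∣ r, write r = 60q. Since 60 = 15·4, r = 4·(15q), so 4 ∣ r; and since 60 = 6·10, r = 10·(6q), so 10 ∣ r.

(⇐) This fails: take r = 20. Both 4 ∣ 20 and 10 ∣ 20, yet 20 is not a multiple of 60 (since 20 = 0·60 + 20), so 60 ∤ 20.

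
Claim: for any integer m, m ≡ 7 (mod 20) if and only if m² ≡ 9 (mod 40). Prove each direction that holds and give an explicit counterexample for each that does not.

Only the forward direction holds.

(⇒) Suppose m ≡ 7 (mod 20). Working modulo 40, m ∈ {7, 27}; for each such r, r² ≡ 9 (mod 40).

(⇐) This fails: take m = 3. Then 3² = 9 ≡ 9 (mod 40), yet 3 ≡ 3 (mod 20), not 7.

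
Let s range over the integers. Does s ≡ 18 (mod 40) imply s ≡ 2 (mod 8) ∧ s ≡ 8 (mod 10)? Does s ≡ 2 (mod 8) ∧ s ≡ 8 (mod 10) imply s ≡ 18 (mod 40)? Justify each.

Both directions hold.

(⇒) Suppose s ≡ 18 (mod 40); write s = 40j + 18. Since 8 ∣ 40, reducing mod 8 gives s ≡ 18 ≡ 2 (mod 8); since 10 ∣ 40, reducing mod 10 gives s ≡ 18 ≡ 8 (mod 10).

(⇐) Conversely, if s ≡ 2 (mod 8) and s ≡ 8 (mod 10), then by the Chinese remainder theorem s ≡ 18 (mod 40). This is exactly s ≡ 18 (mod 40).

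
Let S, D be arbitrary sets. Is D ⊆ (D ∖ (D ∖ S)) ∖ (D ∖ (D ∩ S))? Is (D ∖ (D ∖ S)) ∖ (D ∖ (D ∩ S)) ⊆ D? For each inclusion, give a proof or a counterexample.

(⊆) This inclusion fails. Take S = ∅, D = {1}; then 1 ∈ D but 1 ∉ (D ∖ (D ∖ S)) ∖ (D ∖ (D ∩ S)).

(⊇) Let x ∈ (D ∖ (D ∖ S)) ∖ (D ∖ (D ∩ S)). Then x ∈ S ∩ D, from which x ∈ D.

(⊆) fails; (⊇) holds.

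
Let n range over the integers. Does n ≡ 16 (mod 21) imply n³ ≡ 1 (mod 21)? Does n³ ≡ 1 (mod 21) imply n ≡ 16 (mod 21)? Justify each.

Not equivalent: only (⇒) holds.

(⟹) Suppose n ≡ 16 (mod 21). Write n = 21j + 16. Then (21j + 16)³ = 9261j³ + 21168j² + 16128j + 4096 = 21(441j³ + 1008j² + 768j + 195) + 1, so n³ ≡ 1 (mod 21).

(⟸) This fails: take n = 1. Then 1³ = 1 ≡ 1 (mod 21), yet 1 ≡ 1 (mod 21), not 16.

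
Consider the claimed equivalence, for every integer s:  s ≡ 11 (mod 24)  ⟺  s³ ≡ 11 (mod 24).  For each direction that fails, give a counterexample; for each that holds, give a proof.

(⇒) Suppose s ≡ 11 (mod 24). Write s = 24j + 11. Then (24j + 11)³ = 13824j³ + 19008j² + 8712j + 1331 = 24(576j³ + 792j² + 363j + 55) + 11, so s³ ≡ 11 (mod 24).

(⇐) Conversely, suppose s³ ≡ 11 (mod 24). The only residue r in {0, …, 23} with r³ ≡ 11 (mod 24) is r = 11, so s ≡ 11 (mod 24).

Both directions hold; the statement is true.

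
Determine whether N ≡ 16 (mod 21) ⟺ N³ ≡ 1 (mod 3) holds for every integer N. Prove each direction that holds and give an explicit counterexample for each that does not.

(⇒) Suppose N ≡ 16 (mod 21). Then N³ ≡ 16³ = 4096 (mod 21), and since 3 ∣ 21, also N³ ≡ 1 (mod 3).

(⇐) This fails: take N = 1. Then 1³ = 1 ≡ 1 (mod 3), yet 1 ≡ 1 (mod 21), not 16.

(⇒) holds; (⇐) fails.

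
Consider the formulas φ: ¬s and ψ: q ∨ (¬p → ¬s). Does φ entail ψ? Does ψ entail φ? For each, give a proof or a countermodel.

Not equivalent: only (⇒) holds.

[⇐] This fails. Under q = T, p = F, s = T, the left side is false but the right side is true.

[⇒] Assume the antecedent. If q is true, q ∨ (¬p → ¬s) reduces to true regardless of the other variables. If q is false, the antecedent forces (q = F, p = F, s = F) or (q = F, p = T, s = F), and q ∨ (¬p → ¬s) holds there. Either way q ∨ (¬p → ¬s) holds.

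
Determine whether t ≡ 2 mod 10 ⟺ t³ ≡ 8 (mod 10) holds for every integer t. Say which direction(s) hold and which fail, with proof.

Equivalent; both directions hold.

(⟹) Suppose t ≡ 2 mod 10. Write t = 10j + 2. Then (10j + 2)³ = 1000j³ + 600j² + 120j + 8 = 10(100j³ + 60j² + 12j) + 8, so t³ ≡ 8 (mod 10).

(⟸) For the converse, argue contrapositively. If t ≢ 2 (mod 10), then t is congruent to one of 0, 1, 3, 4, 5, 6, 7, 8, 9 modulo 10, and these give t³ ≡ 0, 1, 7, 4, 5, 6, 3, 2, 9 respectively — never 8.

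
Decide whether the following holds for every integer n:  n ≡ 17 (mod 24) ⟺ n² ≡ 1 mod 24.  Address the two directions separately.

Not equivalent: only (⇒) holds.

[⇒] Suppose n ≡ 17 (mod 24). Write n = 24j + 17. Then (24j + 17)² = 576j² + 816j + 289 = 24(24j² + 34j + 12) + 1, so n² ≡ 1 (mod 24).

[⇐] This fails: take n = 1. Then 1² = 1 ≡ 1 (mod 24), yet 1 ≡ 1 (mod 24), not 17.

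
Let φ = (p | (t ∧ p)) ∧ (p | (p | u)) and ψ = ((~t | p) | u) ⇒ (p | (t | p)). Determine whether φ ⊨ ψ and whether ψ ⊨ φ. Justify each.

(→) Assume the antecedent. If t is true, ((~t | p) | u) ⇒ (p | (t | p)) reduces to true regardless of the other variables. If t is false, the antecedent forces (t = F, u = F, p = T) or (t = F, u = T, p = T), and ((~t | p) | u) ⇒ (p | (t | p)) holds there. Either way ((~t | p) | u) ⇒ (p | (t | p)) holds.

(←) This fails. Under t = T, u = F, p = F, the left side is false but the right side is true.

The forward direction holds; the converse fails.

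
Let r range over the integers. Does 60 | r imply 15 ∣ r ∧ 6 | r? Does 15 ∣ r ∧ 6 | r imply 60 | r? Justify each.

(⇒) holds; (⇐) fails.

(→) If 60 ∣ r, write r = 60q. Since 60 = 4·15, r = 15·(4q), so 15 ∣ r; and since 60 = 10·6, r = 6·(10q), so 6 ∣ r.

(←) This fails: take r = 30. Both 15 ∣ 30 and 6 ∣ 30, yet 30 is not a multiple of 60 (since 30 = 0·60 + 30), so 60 ∤ 30.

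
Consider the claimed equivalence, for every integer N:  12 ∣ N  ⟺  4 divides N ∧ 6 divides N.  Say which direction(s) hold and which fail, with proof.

Both directions hold; the statement is true.

(⟹) If 12 ∣ N, write N = 12q. Since 12 = 3·4, N = 4·(3q), so 4 ∣ N; and since 12 = 2·6, N = 6·(2q), so 6 ∣ N.

(⟸) Suppose 4 ∣ N and 6 ∣ N. Any common multiple of 4 and 6 is a multiple of their lcm; here lcm(4, 6) = 4·6/gcd(4, 6) = 24/2 = 12, so 12 ∣ N.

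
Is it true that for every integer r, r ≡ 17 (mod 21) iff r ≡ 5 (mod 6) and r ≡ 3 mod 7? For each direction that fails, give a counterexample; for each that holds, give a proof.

(→) This fails: r = 38 gives 38 ≡ 17 (mod 21) but 38 ≡ 2 (mod 6), so the conjunction on the right does not hold.

(←) Conversely, if r ≡ 5 (mod 6) and r ≡ 3 (mod 7), then by the Chinese remainder theorem r ≡ 17 (mod 42). Since 17 ≡ 17 (mod 21) and 21 ∣ 42, we get r ≡ 17 (mod 21).

(⇒) fails; (⇐) holds.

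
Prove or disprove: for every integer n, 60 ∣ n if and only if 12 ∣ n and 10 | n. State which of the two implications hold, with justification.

(→) If 60 ∣ n, write n = 60q. Since 60 = 5·12, n = 12·(5q), so 12 ∣ n; and since 60 = 6·10, n = 10·(6q), so 10 ∣ n.

(←) Suppose 12 ∣ n and 10 ∣ n. Any common multiple of 12 and 10 is a multiple of their lcm; here lcm(12, 10) = 12·10/gcd(12, 10) = 120/2 = 60, so 60 ∣ n.

Equivalent; both directions hold.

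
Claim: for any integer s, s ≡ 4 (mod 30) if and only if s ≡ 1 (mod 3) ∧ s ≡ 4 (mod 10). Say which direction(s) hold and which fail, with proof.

Both directions hold.

Forward direction. Suppose s ≡ 4 (mod 30); write s = 30j + 4. Since 3 ∣ 30, reducing mod 3 gives s ≡ 4 ≡ 1 (mod 3); since 10 ∣ 30, reducing mod 10 gives s ≡ 4 (mod 10).

Converse. If s ≡ 1 (mod 3) and s ≡ 4 (mod 10), then by the Chinese remainder theorem s ≡ 4 (mod 30). This is exactly s ≡ 4 (mod 30).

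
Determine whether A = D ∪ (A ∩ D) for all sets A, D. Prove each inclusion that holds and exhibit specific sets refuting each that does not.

(⊆) fails and (⊇) fails.

(⟹) This inclusion fails. Take A = {1}, D = ∅; then 1 ∈ A but 1 ∉ D ∪ (A ∩ D).

(⟸) This inclusion fails. Take A = ∅, D = {1}; then 1 ∈ D ∪ (A ∩ D) but 1 ∉ A.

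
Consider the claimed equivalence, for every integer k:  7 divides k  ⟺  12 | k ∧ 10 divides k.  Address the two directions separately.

(⇒) fails and (⇐) fails.

[⇒] This fails: take k = 7. Certainly 7 ∣ 7, but 12 ∤ 7.

[⇐] This fails: take k = 60. Both 12 ∣ 60 and 10 ∣ 60, yet 60 is not a multiple of 7 (since 60 = 8·7 + 4), so 7 ∤ 60.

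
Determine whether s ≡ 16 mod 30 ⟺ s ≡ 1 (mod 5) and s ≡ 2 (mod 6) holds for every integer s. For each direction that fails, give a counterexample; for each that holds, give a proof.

(⇒) fails and (⇐) fails.

[⇒] This fails: s = 16 gives 16 ≡ 16 (mod 30) but 16 ≡ 4 (mod 6), so the conjunction on the right does not hold.

[⇐] This fails: s = 26 satisfies both congruences on the right (26 ≡ 1 mod 5 and 26 ≡ 2 mod 6) yet 26 ≡ 26 (mod 30), not 16.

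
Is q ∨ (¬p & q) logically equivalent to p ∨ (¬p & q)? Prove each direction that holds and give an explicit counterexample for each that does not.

[⇒] Assume the antecedent. If q is true, p ∨ (¬p & q) reduces to true regardless of the other variables. If q is false, the antecedent cannot hold. Either way p ∨ (¬p & q) holds.

[⇐] This fails. Under q = F, p = T, the left side is false but the right side is true.

Only the forward implication holds.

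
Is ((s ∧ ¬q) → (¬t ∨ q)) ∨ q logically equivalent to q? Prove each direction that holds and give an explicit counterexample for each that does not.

Only the converse holds.

(⇒) This fails. Under t = F, q = F, s = F, the left side is true but the right side is false.

(⇐) Assume the antecedent. If t is true, the antecedent forces (t = T, q = T, s = F) or (t = T, q = T, s = T), and ((s ∧ ¬q) → (¬t ∨ q)) ∨ q holds there. If t is false, ((s ∧ ¬q) → (¬t ∨ q)) ∨ q reduces to true regardless of the other variables. Either way ((s ∧ ¬q) → (¬t ∨ q)) ∨ q holds.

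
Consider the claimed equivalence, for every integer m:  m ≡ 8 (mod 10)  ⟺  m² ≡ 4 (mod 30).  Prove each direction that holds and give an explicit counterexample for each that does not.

Neither implication holds.

(⟹) This fails: take m = 18. Then 18 ≡ 8 (mod 10), but 18² = 324 ≡ 24 (mod 30), not 4.

(⟸) This fails: take m = 2. Then 2² = 4 ≡ 4 (mod 30), yet 2 ≡ 2 (mod 10), not 8.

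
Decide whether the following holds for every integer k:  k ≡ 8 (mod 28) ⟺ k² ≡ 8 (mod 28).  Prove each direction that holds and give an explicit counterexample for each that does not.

Not equivalent: only (⇒) holds.

(→) Suppose k ≡ 8 (mod 28). Write k = 28j + 8. Then (28j + 8)² = 784j² + 448j + 64 = 28(28j² + 16j + 2) + 8, so k² ≡ 8 (mod 28).

(←) This fails: take k = 6. Then 6² = 36 ≡ 8 (mod 28), yet 6 ≡ 6 (mod 28), not 8.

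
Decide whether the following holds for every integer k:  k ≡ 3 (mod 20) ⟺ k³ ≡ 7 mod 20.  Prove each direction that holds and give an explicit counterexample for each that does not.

The biconditional holds.

Converse. Suppose k³ ≡ 7 (mod 20). The only residue r in {0, …, 19} with r³ ≡ 7 (mod 20) is r = 3, so k ≡ 3 (mod 20).

Forward direction. Suppose k ≡ 3 (mod 20). Write k = 20j + 3. Then (20j + 3)³ = 8000j³ + 3600j² + 540j + 27 = 20(400j³ + 180j² + 27j + 1) + 7, so k³ ≡ 7 (mod 20).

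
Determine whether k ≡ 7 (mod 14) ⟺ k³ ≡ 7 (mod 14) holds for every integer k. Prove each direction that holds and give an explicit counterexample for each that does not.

Forward direction. Suppose k ≡ 7 (mod 14). Write k = 14j + 7. Then (14j + 7)³ = 2744j³ + 4116j² + 2058j + 343 = 14(196j³ + 294j² + 147j + 24) + 7, so k³ ≡ 7 (mod 14).

Converse. Suppose k³ ≡ 7 (mod 14). The only residue r in {0, …, 13} with r³ ≡ 7 (mod 14) is r = 7, so k ≡ 7 (mod 14).

The biconditional holds.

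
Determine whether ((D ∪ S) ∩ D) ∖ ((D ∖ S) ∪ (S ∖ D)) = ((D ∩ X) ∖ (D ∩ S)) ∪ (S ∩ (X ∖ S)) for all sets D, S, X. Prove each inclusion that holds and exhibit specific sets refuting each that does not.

(⊆) fails and (⊇) fails.

(⟹) This inclusion fails. Take D = {1}, S = {1}, X = ∅; then 1 ∈ ((D ∪ S) ∩ D) ∖ ((D ∖ S) ∪ (S ∖ D)) but 1 ∉ ((D ∩ X) ∖ (D ∩ S)) ∪ (S ∩ (X ∖ S)).

(⟸) This inclusion fails. Take D = {1}, S = ∅, X = {1}; then 1 ∈ ((D ∩ X) ∖ (D ∩ S)) ∪ (S ∩ (X ∖ S)) but 1 ∉ ((D ∪ S) ∩ D) ∖ ((D ∖ S) ∪ (S ∖ D)).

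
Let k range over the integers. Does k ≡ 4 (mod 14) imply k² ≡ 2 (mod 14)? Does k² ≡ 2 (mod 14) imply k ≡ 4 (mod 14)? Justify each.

(⟹) Suppose k ≡ 4 (mod 14). Write k = 14j + 4. Then (14j + 4)² = 196j² + 112j + 16 = 14(14j² + 8j + 1) + 2, so k² ≡ 2 (mod 14).

(⟸) This fails: take k = 10. Then 10² = 100 ≡ 2 (mod 14), yet 10 ≡ 10 (mod 14), not 4.

Only the forward implication holds.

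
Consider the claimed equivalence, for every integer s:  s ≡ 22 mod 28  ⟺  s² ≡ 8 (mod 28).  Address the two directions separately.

(→) Suppose s ≡ 22 mod 28. Write s = 28j + 22. Then (28j + 22)² = 784j² + 1232j + 484 = 28(28j² + 44j + 17) + 8, so s² ≡ 8 (mod 28).

(←) This fails: take s = 6. Then 6² = 36 ≡ 8 (mod 28), yet 6 ≡ 6 (mod 28), not 22.

Not equivalent: only (⇒) holds.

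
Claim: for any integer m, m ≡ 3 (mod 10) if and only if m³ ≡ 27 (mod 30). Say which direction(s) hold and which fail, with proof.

(←) The residues r modulo 30 with r³ ≡ 27 (mod 30) are exactly {3}, and each is ≡ 3 (mod 10).

(→) This fails: take m = 13. Then 13 ≡ 3 (mod 10), but 13³ = 2197 ≡ 7 (mod 30), not 27.

(⇒) fails; (⇐) holds.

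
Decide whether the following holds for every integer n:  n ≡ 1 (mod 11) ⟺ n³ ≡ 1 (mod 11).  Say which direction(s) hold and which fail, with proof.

(⇐) Suppose n³ ≡ 1 (mod 11). The only residue r in {0, …, 10} with r³ ≡ 1 (mod 11) is r = 1, so n ≡ 1 (mod 11).

(⇒) Suppose n ≡ 1 (mod 11). Write n = 11j + 1. Then (11j + 1)³ = 1331j³ + 363j² + 33j + 1 = 11(121j³ + 33j² + 3j) + 1, so n³ ≡ 1 (mod 11).

Equivalent; both directions hold.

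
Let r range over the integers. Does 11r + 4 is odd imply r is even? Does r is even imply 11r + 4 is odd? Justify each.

(⇒) This fails: r = 5 gives 11r + 4 = 59, which is odd, but 5 is odd, not even.

(⇐) This also fails: r = 6 is even, but 11r + 4 = 70 is even, not odd.

Both directions fail.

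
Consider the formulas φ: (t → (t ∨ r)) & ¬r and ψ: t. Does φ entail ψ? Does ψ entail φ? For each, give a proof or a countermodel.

(⇒) fails and (⇐) fails.

(⟹) This fails. Under t = F, r = F, the left side is true but the right side is false.

(⟸) This fails. Under t = T, r = T, the left side is false but the right side is true.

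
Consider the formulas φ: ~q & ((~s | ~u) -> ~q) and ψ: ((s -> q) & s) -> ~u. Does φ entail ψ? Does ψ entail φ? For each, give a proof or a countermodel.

(⟸) This fails. Under u = F, s = F, q = T, the left side is false but the right side is true.

(⟹) Assume the antecedent. If u is true, the antecedent forces (u = T, s = F, q = F) or (u = T, s = T, q = F), and ((s -> q) & s) -> ~u holds there. If u is false, ((s -> q) & s) -> ~u reduces to true regardless of the other variables. Either way ((s -> q) & s) -> ~u holds.

Only the forward direction holds.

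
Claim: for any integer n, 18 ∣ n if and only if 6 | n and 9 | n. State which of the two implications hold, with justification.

[⇒] If 18 ∣ n, write n = 18q. Since 18 = 3·6, n = 6·(3q), so 6 ∣ n; and since 18 = 2·9, n = 9·(2q), so 9 ∣ n.

[⇐] Suppose 6 ∣ n and 9 ∣ n. Any common multiple of 6 and 9 is a multiple of their lcm; here lcm(6, 9) = 6·9/gcd(6, 9) = 54/3 = 18, so 18 ∣ n.

Equivalent; both directions hold.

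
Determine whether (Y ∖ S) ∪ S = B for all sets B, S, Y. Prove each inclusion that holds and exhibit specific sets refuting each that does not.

Both inclusions fail.

Forward inclusion. This inclusion fails. Take B = ∅, S = {1}, Y = ∅; then 1 ∈ (Y ∖ S) ∪ S but 1 ∉ B.

Reverse inclusion. This inclusion fails. Take B = {1}, S = ∅, Y = ∅; then 1 ∈ B but 1 ∉ (Y ∖ S) ∪ S.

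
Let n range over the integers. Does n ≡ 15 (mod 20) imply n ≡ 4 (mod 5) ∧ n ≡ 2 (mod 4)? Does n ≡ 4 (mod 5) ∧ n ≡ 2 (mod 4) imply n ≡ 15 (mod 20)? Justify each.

(⇒) This fails: n = 15 gives 15 ≡ 15 (mod 20) but 15 ≡ 0 (mod 5), so the conjunction on the right does not hold.

(⇐) This fails: n = 14 satisfies both congruences on the right (14 ≡ 4 mod 5 and 14 ≡ 2 mod 4) yet 14 ≡ 14 (mod 20), not 15.

Neither direction holds.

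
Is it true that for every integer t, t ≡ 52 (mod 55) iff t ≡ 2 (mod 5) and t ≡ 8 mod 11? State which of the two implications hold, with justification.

(⟹) Suppose t ≡ 52 (mod 55); write t = 55j + 52. Since 5 ∣ 55, reducing mod 5 gives t ≡ 52 ≡ 2 (mod 5); since 11 ∣ 55, reducing mod 11 gives t ≡ 52 ≡ 8 (mod 11).

(⟸) Conversely, if t ≡ 2 (mod 5) and t ≡ 8 (mod 11), then by the Chinese remainder theorem t ≡ 52 (mod 55). This is exactly t ≡ 52 (mod 55).

The biconditional holds.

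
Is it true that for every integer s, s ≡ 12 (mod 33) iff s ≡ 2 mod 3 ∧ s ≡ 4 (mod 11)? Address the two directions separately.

Both directions fail.

Forward direction. This fails: s = 12 gives 12 ≡ 12 (mod 33) but 12 ≡ 0 (mod 3), so the conjunction on the right does not hold.

Converse. This fails: s = 26 satisfies both congruences on the right (26 ≡ 2 mod 3 and 26 ≡ 4 mod 11) yet 26 ≡ 26 (mod 33), not 12.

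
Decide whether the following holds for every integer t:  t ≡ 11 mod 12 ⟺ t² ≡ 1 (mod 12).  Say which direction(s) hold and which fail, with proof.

(⟸) This fails: take t = 1. Then 1² = 1 ≡ 1 (mod 12), yet 1 ≡ 1 (mod 12), not 11.

(⟹) Suppose t ≡ 11 mod 12. Write t = 12j + 11. Then (12j + 11)² = 144j² + 264j + 121 = 12(12j² + 22j + 10) + 1, so t² ≡ 1 (mod 12).

Only the forward implication holds.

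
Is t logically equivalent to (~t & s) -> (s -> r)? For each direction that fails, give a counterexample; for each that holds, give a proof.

(→) Assume the antecedent. If s is true, the antecedent forces (s = T, t = T, r = F) or (s = T, t = T, r = T), and (~t & s) -> (s -> r) holds there. If s is false, (~t & s) -> (s -> r) reduces to true regardless of the other variables. Either way (~t & s) -> (s -> r) holds.

(←) This fails. Under s = F, t = F, r = F, the left side is false but the right side is true.

Not equivalent: only (⇒) holds.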